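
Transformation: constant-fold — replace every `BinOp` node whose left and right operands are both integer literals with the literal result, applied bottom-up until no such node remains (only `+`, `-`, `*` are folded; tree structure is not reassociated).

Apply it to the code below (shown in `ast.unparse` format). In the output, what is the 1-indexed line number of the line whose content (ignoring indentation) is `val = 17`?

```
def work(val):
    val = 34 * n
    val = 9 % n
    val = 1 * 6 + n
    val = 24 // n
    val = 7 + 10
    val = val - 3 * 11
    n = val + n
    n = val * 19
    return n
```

6

Transformed code:
def work(val):
    val = 34 * n
    val = 9 % n
    val = 6 + n
    val = 24 // n
    val = 17
    val = val - 33
    n = val + n
    n = val * 19
    return n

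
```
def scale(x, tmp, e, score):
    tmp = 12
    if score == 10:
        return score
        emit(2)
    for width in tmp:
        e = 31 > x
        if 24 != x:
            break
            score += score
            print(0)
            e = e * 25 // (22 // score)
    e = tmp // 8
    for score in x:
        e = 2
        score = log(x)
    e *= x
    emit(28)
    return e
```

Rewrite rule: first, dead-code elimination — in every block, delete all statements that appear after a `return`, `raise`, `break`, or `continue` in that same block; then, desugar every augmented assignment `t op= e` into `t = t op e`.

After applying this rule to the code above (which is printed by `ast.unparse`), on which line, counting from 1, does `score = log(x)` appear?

12

Transformed code:
def scale(x, tmp, e, score):
    tmp = 12
    if score == 10:
        return score
    for width in tmp:
        e = 31 > x
        if 24 != x:
            break
    e = tmp // 8
    for score in x:
        e = 2
        score = log(x)
    e = e * x
    emit(28)
    return e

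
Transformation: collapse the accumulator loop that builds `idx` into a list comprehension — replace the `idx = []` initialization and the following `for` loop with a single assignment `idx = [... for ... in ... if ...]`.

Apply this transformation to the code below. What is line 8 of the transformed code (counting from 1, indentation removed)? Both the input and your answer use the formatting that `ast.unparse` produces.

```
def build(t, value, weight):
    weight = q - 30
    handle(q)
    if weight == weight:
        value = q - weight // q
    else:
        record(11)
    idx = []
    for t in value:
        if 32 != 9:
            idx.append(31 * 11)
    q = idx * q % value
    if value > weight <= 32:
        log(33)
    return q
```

Transformed code:
def build(t, value, weight):
    weight = q - 30
    handle(q)
    if weight == weight:
        value = q - weight // q
    else:
        record(11)
    idx = [31 * 11 for t in value if 32 != 9]
    q = idx * q % value
    if value > weight <= 32:
        log(33)
    return q

idx = [31 * 11 for t in value if 32 != 9]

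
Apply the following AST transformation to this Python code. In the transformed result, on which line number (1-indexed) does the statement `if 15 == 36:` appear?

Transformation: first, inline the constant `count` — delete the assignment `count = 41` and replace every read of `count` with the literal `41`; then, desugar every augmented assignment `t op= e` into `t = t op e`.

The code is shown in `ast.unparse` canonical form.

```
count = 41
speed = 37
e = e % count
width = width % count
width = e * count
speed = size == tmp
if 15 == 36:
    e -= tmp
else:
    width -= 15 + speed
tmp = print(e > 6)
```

6

Transformed code:
speed = 37
e = e % 41
width = width % 41
width = e * 41
speed = size == tmp
if 15 == 36:
    e = e - tmp
else:
    width = width - (15 + speed)
tmp = print(e > 6)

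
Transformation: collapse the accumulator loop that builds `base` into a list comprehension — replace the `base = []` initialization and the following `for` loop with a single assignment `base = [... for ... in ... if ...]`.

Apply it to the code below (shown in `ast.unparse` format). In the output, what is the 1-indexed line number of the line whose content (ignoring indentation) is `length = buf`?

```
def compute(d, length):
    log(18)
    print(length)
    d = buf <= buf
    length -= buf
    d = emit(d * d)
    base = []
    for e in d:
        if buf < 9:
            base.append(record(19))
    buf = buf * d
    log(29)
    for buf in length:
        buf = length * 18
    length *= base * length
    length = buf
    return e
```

Transformed code:
def compute(d, length):
    log(18)
    print(length)
    d = buf <= buf
    length -= buf
    d = emit(d * d)
    base = [record(19) for e in d if buf < 9]
    buf = buf * d
    log(29)
    for buf in length:
        buf = length * 18
    length *= base * length
    length = buf
    return e

13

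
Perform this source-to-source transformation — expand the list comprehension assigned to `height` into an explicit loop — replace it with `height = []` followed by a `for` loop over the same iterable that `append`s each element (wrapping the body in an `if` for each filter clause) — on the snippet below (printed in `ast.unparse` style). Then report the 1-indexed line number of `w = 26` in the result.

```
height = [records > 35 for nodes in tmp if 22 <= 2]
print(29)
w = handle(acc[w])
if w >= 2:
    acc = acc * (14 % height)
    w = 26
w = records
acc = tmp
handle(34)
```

9

Transformed code:
height = []
for nodes in tmp:
    if 22 <= 2:
        height.append(records > 35)
print(29)
w = handle(acc[w])
if w >= 2:
    acc = acc * (14 % height)
    w = 26
w = records
acc = tmp
handle(34)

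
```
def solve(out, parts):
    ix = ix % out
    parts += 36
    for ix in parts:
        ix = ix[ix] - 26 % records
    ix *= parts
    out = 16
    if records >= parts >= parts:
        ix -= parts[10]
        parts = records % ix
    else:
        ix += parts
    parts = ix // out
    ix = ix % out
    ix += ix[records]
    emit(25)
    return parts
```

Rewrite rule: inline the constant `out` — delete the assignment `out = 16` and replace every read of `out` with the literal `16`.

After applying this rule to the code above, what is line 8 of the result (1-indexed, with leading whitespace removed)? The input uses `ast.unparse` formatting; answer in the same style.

Transformed code:
def solve(out, parts):
    ix = ix % 16
    parts += 36
    for ix in parts:
        ix = ix[ix] - 26 % records
    ix *= parts
    if records >= parts >= parts:
        ix -= parts[10]
        parts = records % ix
    else:
        ix += parts
    parts = ix // 16
    ix = ix % 16
    ix += ix[records]
    emit(25)
    return parts

ix -= parts[10]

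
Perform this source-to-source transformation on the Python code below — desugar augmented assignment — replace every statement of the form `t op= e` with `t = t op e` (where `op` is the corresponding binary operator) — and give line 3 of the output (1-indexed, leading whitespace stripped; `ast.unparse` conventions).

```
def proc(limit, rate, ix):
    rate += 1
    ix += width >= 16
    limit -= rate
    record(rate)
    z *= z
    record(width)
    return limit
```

ix = ix + (width >= 16)

Transformed code:
def proc(limit, rate, ix):
    rate = rate + 1
    ix = ix + (width >= 16)
    limit = limit - rate
    record(rate)
    z = z * z
    record(width)
    return limit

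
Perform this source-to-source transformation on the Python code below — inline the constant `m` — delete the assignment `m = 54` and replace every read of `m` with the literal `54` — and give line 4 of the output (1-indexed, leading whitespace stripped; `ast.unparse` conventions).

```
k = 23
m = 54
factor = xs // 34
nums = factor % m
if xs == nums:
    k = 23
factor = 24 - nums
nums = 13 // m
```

Transformed code:
k = 23
factor = xs // 34
nums = factor % 54
if xs == nums:
    k = 23
factor = 24 - nums
nums = 13 // 54

if xs == nums:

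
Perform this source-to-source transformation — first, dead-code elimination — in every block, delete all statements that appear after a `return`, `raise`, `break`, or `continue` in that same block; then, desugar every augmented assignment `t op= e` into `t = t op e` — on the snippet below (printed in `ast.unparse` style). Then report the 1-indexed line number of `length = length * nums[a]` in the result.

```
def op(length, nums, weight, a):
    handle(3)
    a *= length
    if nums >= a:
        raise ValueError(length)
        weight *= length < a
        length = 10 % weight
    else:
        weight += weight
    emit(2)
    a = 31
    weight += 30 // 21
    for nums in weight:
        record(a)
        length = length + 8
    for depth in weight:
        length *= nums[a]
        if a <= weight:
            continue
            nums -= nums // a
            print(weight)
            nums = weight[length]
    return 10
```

15

Transformed code:
def op(length, nums, weight, a):
    handle(3)
    a = a * length
    if nums >= a:
        raise ValueError(length)
    else:
        weight = weight + weight
    emit(2)
    a = 31
    weight = weight + 30 // 21
    for nums in weight:
        record(a)
        length = length + 8
    for depth in weight:
        length = length * nums[a]
        if a <= weight:
            continue
    return 10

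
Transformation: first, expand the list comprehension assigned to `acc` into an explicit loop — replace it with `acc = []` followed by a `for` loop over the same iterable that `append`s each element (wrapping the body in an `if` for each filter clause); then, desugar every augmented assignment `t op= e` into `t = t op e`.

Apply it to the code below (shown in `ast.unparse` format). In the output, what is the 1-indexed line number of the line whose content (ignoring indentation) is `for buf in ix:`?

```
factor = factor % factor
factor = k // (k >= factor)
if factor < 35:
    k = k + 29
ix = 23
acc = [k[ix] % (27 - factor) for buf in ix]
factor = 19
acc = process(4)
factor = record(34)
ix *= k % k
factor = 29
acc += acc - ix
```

7

Transformed code:
factor = factor % factor
factor = k // (k >= factor)
if factor < 35:
    k = k + 29
ix = 23
acc = []
for buf in ix:
    acc.append(k[ix] % (27 - factor))
factor = 19
acc = process(4)
factor = record(34)
ix = ix * (k % k)
factor = 29
acc = acc + (acc - ix)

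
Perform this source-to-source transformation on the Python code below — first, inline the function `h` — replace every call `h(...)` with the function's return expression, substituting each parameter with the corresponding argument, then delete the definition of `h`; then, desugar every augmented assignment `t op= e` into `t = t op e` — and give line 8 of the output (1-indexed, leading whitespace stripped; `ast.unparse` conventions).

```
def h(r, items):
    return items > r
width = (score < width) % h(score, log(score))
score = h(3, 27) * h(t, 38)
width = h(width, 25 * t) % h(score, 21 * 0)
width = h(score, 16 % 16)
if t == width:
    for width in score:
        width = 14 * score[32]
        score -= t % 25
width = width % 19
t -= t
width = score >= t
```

score = score - t % 25

Transformed code:
width = (score < width) % (log(score) > score)
score = (27 > 3) * (38 > t)
width = (25 * t > width) % (21 * 0 > score)
width = 16 % 16 > score
if t == width:
    for width in score:
        width = 14 * score[32]
        score = score - t % 25
width = width % 19
t = t - t
width = score >= t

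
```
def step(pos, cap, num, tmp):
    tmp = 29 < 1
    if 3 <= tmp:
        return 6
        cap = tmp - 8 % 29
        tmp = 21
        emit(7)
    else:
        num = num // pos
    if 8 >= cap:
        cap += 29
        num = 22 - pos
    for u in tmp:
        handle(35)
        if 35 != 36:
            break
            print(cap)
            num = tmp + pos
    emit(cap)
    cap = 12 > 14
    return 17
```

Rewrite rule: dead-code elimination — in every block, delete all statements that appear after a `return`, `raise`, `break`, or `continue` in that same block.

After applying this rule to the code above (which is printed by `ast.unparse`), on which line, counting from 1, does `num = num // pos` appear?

6

Transformed code:
def step(pos, cap, num, tmp):
    tmp = 29 < 1
    if 3 <= tmp:
        return 6
    else:
        num = num // pos
    if 8 >= cap:
        cap += 29
        num = 22 - pos
    for u in tmp:
        handle(35)
        if 35 != 36:
            break
    emit(cap)
    cap = 12 > 14
    return 17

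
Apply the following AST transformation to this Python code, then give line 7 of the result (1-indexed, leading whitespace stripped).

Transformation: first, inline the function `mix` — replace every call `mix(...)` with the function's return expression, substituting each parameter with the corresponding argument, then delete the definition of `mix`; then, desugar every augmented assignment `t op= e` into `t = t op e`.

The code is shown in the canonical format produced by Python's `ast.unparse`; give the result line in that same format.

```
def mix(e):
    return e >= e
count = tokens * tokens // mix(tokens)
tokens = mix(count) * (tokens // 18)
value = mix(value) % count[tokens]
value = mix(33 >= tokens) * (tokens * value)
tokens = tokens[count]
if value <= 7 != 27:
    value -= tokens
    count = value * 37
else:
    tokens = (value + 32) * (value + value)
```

value = value - tokens

Transformed code:
count = tokens * tokens // (tokens >= tokens)
tokens = (count >= count) * (tokens // 18)
value = (value >= value) % count[tokens]
value = ((33 >= tokens) >= (33 >= tokens)) * (tokens * value)
tokens = tokens[count]
if value <= 7 != 27:
    value = value - tokens
    count = value * 37
else:
    tokens = (value + 32) * (value + value)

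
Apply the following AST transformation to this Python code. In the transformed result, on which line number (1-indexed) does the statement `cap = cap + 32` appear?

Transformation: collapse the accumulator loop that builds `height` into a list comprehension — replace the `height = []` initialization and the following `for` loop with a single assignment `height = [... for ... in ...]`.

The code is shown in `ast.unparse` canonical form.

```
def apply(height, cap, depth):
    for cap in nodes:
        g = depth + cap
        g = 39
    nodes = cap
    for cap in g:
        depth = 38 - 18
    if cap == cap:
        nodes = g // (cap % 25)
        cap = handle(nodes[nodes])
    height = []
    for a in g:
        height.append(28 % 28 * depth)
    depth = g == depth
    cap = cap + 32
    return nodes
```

13

Transformed code:
def apply(height, cap, depth):
    for cap in nodes:
        g = depth + cap
        g = 39
    nodes = cap
    for cap in g:
        depth = 38 - 18
    if cap == cap:
        nodes = g // (cap % 25)
        cap = handle(nodes[nodes])
    height = [28 % 28 * depth for a in g]
    depth = g == depth
    cap = cap + 32
    return nodes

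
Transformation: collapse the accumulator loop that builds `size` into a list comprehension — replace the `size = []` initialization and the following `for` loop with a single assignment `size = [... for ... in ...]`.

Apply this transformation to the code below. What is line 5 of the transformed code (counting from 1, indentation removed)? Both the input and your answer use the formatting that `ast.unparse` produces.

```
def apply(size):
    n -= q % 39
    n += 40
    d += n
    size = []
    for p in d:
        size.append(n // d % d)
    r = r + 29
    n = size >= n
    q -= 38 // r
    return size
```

size = [n // d % d for p in d]

Transformed code:
def apply(size):
    n -= q % 39
    n += 40
    d += n
    size = [n // d % d for p in d]
    r = r + 29
    n = size >= n
    q -= 38 // r
    return size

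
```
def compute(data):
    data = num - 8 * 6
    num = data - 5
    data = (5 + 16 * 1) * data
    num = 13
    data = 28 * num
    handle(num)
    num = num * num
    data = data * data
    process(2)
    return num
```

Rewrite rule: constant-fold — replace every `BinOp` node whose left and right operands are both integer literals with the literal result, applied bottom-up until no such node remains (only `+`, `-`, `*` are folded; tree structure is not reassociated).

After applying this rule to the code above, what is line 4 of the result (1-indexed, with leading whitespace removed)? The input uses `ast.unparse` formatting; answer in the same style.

Transformed code:
def compute(data):
    data = num - 48
    num = data - 5
    data = 21 * data
    num = 13
    data = 28 * num
    handle(num)
    num = num * num
    data = data * data
    process(2)
    return num

data = 21 * data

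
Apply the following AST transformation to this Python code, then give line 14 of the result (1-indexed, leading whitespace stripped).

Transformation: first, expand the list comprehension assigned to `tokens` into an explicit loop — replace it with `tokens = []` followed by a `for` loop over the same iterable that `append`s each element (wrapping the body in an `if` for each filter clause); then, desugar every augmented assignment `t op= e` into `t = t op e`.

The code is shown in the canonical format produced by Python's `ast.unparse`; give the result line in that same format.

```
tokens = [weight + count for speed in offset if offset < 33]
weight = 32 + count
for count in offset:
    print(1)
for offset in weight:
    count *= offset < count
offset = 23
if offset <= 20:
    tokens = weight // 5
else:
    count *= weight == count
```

Transformed code:
tokens = []
for speed in offset:
    if offset < 33:
        tokens.append(weight + count)
weight = 32 + count
for count in offset:
    print(1)
for offset in weight:
    count = count * (offset < count)
offset = 23
if offset <= 20:
    tokens = weight // 5
else:
    count = count * (weight == count)

count = count * (weight == count)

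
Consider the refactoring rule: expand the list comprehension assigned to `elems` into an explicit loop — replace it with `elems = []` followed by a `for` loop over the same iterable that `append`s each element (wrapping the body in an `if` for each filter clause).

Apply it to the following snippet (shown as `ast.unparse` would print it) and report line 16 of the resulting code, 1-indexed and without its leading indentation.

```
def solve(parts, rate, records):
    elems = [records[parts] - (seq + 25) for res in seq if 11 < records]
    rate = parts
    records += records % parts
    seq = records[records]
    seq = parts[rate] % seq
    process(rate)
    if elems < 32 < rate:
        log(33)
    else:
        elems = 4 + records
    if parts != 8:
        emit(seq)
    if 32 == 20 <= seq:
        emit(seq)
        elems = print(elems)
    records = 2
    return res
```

emit(seq)

Transformed code:
def solve(parts, rate, records):
    elems = []
    for res in seq:
        if 11 < records:
            elems.append(records[parts] - (seq + 25))
    rate = parts
    records += records % parts
    seq = records[records]
    seq = parts[rate] % seq
    process(rate)
    if elems < 32 < rate:
        log(33)
    else:
        elems = 4 + records
    if parts != 8:
        emit(seq)
    if 32 == 20 <= seq:
        emit(seq)
        elems = print(elems)
    records = 2
    return res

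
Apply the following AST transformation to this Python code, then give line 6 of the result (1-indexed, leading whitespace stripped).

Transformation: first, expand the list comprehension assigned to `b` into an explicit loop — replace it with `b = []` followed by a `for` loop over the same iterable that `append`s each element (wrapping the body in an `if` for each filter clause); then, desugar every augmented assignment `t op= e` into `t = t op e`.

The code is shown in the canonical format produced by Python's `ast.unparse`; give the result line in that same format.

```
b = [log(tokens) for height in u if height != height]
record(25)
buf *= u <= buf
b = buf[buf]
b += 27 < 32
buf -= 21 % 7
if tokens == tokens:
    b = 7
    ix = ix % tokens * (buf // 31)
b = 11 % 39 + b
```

buf = buf * (u <= buf)

Transformed code:
b = []
for height in u:
    if height != height:
        b.append(log(tokens))
record(25)
buf = buf * (u <= buf)
b = buf[buf]
b = b + (27 < 32)
buf = buf - 21 % 7
if tokens == tokens:
    b = 7
    ix = ix % tokens * (buf // 31)
b = 11 % 39 + b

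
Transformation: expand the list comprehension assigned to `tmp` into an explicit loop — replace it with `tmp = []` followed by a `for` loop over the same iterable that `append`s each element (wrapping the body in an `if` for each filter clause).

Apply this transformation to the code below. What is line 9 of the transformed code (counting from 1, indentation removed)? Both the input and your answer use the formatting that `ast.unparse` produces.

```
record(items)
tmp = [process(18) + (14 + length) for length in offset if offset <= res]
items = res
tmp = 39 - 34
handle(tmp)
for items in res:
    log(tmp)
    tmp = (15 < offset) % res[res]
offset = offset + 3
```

for items in res:

Transformed code:
record(items)
tmp = []
for length in offset:
    if offset <= res:
        tmp.append(process(18) + (14 + length))
items = res
tmp = 39 - 34
handle(tmp)
for items in res:
    log(tmp)
    tmp = (15 < offset) % res[res]
offset = offset + 3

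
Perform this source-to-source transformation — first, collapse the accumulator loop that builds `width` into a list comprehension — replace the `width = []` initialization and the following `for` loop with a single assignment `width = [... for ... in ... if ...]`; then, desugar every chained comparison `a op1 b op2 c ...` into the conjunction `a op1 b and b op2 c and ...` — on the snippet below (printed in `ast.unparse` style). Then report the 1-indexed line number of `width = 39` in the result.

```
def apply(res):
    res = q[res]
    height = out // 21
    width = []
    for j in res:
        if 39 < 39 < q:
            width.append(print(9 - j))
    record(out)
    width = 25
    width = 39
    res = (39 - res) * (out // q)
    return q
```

Transformed code:
def apply(res):
    res = q[res]
    height = out // 21
    width = [print(9 - j) for j in res if 39 < 39 and 39 < q]
    record(out)
    width = 25
    width = 39
    res = (39 - res) * (out // q)
    return q

7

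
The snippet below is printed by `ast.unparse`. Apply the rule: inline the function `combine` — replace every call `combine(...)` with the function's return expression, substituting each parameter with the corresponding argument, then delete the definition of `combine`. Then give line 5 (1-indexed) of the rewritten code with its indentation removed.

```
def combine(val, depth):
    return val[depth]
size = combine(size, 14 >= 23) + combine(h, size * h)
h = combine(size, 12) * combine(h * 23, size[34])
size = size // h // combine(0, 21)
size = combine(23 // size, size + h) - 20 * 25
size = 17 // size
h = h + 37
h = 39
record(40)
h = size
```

Transformed code:
size = size[14 >= 23] + h[size * h]
h = size[12] * (h * 23)[size[34]]
size = size // h // 0[21]
size = (23 // size)[size + h] - 20 * 25
size = 17 // size
h = h + 37
h = 39
record(40)
h = size

size = 17 // size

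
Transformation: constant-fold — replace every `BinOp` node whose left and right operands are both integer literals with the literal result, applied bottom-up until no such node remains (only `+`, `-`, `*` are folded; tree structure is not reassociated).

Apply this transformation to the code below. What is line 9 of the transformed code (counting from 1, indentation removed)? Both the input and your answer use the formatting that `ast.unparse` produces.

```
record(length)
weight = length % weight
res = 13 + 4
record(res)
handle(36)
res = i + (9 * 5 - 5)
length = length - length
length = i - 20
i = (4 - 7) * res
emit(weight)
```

i = -3 * res

Transformed code:
record(length)
weight = length % weight
res = 17
record(res)
handle(36)
res = i + 40
length = length - length
length = i - 20
i = -3 * res
emit(weight)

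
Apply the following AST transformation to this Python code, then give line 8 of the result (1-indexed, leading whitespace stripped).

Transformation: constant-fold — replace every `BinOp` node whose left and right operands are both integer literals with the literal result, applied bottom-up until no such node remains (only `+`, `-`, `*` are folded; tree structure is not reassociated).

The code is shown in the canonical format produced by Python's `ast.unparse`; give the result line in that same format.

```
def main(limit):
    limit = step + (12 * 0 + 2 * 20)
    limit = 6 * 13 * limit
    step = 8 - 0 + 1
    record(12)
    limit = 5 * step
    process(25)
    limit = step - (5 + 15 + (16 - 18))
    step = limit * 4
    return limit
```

Transformed code:
def main(limit):
    limit = step + 40
    limit = 78 * limit
    step = 9
    record(12)
    limit = 5 * step
    process(25)
    limit = step - 18
    step = limit * 4
    return limit

limit = step - 18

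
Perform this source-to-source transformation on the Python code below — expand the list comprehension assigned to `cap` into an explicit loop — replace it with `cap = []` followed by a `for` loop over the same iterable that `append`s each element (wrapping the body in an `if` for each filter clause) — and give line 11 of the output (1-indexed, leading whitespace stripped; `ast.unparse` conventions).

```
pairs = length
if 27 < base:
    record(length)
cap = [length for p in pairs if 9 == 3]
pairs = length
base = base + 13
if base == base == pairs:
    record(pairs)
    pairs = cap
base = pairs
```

Transformed code:
pairs = length
if 27 < base:
    record(length)
cap = []
for p in pairs:
    if 9 == 3:
        cap.append(length)
pairs = length
base = base + 13
if base == base == pairs:
    record(pairs)
    pairs = cap
base = pairs

record(pairs)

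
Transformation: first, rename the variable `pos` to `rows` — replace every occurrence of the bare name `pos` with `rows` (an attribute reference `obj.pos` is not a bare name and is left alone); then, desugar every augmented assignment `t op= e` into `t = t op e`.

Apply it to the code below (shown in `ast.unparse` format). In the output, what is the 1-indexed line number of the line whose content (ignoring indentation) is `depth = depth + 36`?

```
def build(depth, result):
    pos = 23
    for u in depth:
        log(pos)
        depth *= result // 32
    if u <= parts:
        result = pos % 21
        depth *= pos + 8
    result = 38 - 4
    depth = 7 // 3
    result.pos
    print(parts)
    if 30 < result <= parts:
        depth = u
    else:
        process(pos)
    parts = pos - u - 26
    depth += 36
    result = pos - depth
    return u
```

18

Transformed code:
def build(depth, result):
    rows = 23
    for u in depth:
        log(rows)
        depth = depth * (result // 32)
    if u <= parts:
        result = rows % 21
        depth = depth * (rows + 8)
    result = 38 - 4
    depth = 7 // 3
    result.pos
    print(parts)
    if 30 < result <= parts:
        depth = u
    else:
        process(rows)
    parts = rows - u - 26
    depth = depth + 36
    result = rows - depth
    return u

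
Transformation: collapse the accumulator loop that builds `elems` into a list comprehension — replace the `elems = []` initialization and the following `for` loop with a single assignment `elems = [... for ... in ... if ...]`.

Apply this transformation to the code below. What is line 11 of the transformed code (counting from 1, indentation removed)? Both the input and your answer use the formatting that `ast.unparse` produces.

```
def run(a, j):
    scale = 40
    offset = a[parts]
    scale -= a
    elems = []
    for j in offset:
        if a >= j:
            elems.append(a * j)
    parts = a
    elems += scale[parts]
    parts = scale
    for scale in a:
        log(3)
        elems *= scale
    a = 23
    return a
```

elems *= scale

Transformed code:
def run(a, j):
    scale = 40
    offset = a[parts]
    scale -= a
    elems = [a * j for j in offset if a >= j]
    parts = a
    elems += scale[parts]
    parts = scale
    for scale in a:
        log(3)
        elems *= scale
    a = 23
    return a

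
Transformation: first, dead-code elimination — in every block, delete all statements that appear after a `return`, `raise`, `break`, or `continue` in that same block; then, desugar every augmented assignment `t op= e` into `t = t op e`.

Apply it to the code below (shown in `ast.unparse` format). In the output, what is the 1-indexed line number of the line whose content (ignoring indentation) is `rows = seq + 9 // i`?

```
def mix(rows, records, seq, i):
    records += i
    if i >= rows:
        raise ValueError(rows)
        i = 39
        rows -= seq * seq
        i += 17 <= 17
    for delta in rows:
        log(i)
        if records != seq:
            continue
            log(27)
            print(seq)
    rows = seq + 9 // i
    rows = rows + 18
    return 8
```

Transformed code:
def mix(rows, records, seq, i):
    records = records + i
    if i >= rows:
        raise ValueError(rows)
    for delta in rows:
        log(i)
        if records != seq:
            continue
    rows = seq + 9 // i
    rows = rows + 18
    return 8

9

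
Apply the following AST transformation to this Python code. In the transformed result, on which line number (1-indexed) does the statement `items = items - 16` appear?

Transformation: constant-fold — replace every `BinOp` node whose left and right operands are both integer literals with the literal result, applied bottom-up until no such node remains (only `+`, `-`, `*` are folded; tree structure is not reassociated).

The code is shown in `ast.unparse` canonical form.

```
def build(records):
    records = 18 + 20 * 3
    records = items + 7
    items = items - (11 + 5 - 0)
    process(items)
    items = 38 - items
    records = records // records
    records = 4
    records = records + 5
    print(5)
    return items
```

4

Transformed code:
def build(records):
    records = 78
    records = items + 7
    items = items - 16
    process(items)
    items = 38 - items
    records = records // records
    records = 4
    records = records + 5
    print(5)
    return items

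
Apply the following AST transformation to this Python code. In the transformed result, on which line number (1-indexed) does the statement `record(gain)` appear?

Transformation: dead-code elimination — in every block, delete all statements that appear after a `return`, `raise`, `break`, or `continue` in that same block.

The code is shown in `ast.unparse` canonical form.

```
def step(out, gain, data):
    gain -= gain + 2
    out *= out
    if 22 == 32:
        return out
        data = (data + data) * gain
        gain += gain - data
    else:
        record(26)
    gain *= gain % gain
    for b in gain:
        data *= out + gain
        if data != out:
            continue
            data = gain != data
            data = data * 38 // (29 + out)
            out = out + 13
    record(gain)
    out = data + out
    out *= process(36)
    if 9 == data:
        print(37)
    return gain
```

Transformed code:
def step(out, gain, data):
    gain -= gain + 2
    out *= out
    if 22 == 32:
        return out
    else:
        record(26)
    gain *= gain % gain
    for b in gain:
        data *= out + gain
        if data != out:
            continue
    record(gain)
    out = data + out
    out *= process(36)
    if 9 == data:
        print(37)
    return gain

13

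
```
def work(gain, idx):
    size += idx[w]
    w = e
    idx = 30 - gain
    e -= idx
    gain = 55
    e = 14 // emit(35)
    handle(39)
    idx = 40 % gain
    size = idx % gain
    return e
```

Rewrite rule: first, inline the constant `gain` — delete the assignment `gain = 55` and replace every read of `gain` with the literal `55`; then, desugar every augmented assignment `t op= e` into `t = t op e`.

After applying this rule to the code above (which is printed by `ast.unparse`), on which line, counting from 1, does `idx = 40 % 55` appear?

Transformed code:
def work(gain, idx):
    size = size + idx[w]
    w = e
    idx = 30 - 55
    e = e - idx
    e = 14 // emit(35)
    handle(39)
    idx = 40 % 55
    size = idx % 55
    return e

8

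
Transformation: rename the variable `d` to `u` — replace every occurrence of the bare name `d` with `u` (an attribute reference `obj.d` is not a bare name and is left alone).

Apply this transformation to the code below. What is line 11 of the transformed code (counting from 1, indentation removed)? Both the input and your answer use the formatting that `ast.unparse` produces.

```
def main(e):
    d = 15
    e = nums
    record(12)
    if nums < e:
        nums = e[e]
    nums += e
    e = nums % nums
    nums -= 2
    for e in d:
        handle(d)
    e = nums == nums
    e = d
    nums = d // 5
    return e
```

Transformed code:
def main(e):
    u = 15
    e = nums
    record(12)
    if nums < e:
        nums = e[e]
    nums += e
    e = nums % nums
    nums -= 2
    for e in u:
        handle(u)
    e = nums == nums
    e = u
    nums = u // 5
    return e

handle(u)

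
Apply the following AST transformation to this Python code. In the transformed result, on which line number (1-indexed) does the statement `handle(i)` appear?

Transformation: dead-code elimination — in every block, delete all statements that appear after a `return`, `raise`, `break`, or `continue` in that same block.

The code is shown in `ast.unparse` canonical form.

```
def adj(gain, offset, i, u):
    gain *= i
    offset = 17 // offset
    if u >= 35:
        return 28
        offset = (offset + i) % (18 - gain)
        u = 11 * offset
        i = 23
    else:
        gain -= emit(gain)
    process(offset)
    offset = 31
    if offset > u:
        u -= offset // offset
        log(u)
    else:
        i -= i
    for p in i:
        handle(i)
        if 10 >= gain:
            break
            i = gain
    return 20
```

Transformed code:
def adj(gain, offset, i, u):
    gain *= i
    offset = 17 // offset
    if u >= 35:
        return 28
    else:
        gain -= emit(gain)
    process(offset)
    offset = 31
    if offset > u:
        u -= offset // offset
        log(u)
    else:
        i -= i
    for p in i:
        handle(i)
        if 10 >= gain:
            break
    return 20

16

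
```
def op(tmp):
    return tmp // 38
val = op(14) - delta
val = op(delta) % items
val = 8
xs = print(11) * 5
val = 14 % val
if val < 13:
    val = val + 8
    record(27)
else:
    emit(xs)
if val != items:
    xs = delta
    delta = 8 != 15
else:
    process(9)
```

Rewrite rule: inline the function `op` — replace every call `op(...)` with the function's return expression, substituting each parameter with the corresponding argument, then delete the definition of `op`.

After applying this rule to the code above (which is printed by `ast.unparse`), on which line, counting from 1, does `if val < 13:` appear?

6

Transformed code:
val = 14 // 38 - delta
val = delta // 38 % items
val = 8
xs = print(11) * 5
val = 14 % val
if val < 13:
    val = val + 8
    record(27)
else:
    emit(xs)
if val != items:
    xs = delta
    delta = 8 != 15
else:
    process(9)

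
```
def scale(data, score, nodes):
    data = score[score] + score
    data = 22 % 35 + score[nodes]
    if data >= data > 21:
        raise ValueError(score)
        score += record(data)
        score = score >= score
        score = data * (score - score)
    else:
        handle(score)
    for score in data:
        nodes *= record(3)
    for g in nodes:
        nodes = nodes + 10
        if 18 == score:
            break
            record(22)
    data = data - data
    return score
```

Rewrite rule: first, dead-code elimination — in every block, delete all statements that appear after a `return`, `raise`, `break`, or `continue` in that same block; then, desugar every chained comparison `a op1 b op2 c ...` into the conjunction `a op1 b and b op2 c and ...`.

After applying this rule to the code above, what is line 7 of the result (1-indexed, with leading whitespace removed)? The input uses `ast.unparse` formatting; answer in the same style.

Transformed code:
def scale(data, score, nodes):
    data = score[score] + score
    data = 22 % 35 + score[nodes]
    if data >= data and data > 21:
        raise ValueError(score)
    else:
        handle(score)
    for score in data:
        nodes *= record(3)
    for g in nodes:
        nodes = nodes + 10
        if 18 == score:
            break
    data = data - data
    return score

handle(score)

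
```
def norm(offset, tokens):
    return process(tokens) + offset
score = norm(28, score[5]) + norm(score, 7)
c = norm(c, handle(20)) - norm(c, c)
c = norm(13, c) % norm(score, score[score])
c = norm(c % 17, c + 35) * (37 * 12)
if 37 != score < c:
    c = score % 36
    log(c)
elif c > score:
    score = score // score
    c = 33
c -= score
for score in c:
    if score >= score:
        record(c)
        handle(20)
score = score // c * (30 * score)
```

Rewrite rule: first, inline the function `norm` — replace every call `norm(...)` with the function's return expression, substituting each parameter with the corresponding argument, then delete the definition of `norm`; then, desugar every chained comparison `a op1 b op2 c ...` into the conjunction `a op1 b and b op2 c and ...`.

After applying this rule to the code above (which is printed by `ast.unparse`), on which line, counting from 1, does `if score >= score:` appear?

13

Transformed code:
score = process(score[5]) + 28 + (process(7) + score)
c = process(handle(20)) + c - (process(c) + c)
c = (process(c) + 13) % (process(score[score]) + score)
c = (process(c + 35) + c % 17) * (37 * 12)
if 37 != score and score < c:
    c = score % 36
    log(c)
elif c > score:
    score = score // score
    c = 33
c -= score
for score in c:
    if score >= score:
        record(c)
        handle(20)
score = score // c * (30 * score)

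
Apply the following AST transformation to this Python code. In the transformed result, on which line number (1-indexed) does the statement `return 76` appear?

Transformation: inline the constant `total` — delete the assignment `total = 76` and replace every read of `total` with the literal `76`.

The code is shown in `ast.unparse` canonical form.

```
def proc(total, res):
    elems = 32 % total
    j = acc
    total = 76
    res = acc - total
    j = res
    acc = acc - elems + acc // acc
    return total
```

Transformed code:
def proc(total, res):
    elems = 32 % 76
    j = acc
    res = acc - 76
    j = res
    acc = acc - elems + acc // acc
    return 76

7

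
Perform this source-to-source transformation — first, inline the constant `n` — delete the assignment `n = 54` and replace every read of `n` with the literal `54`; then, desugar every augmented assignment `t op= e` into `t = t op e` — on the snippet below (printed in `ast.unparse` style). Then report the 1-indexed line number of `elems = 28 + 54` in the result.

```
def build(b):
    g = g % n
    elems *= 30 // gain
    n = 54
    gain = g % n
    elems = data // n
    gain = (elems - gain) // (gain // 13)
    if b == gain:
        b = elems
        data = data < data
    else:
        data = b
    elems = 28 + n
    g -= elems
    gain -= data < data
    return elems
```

Transformed code:
def build(b):
    g = g % 54
    elems = elems * (30 // gain)
    gain = g % 54
    elems = data // 54
    gain = (elems - gain) // (gain // 13)
    if b == gain:
        b = elems
        data = data < data
    else:
        data = b
    elems = 28 + 54
    g = g - elems
    gain = gain - (data < data)
    return elems

12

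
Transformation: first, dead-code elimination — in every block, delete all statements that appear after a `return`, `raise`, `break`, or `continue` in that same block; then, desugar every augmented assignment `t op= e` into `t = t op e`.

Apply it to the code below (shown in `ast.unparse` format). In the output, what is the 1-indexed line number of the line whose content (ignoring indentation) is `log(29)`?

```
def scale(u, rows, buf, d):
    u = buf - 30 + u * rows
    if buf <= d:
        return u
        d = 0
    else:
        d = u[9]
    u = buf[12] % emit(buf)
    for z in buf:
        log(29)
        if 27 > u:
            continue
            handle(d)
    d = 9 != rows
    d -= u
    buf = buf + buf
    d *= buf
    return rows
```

9

Transformed code:
def scale(u, rows, buf, d):
    u = buf - 30 + u * rows
    if buf <= d:
        return u
    else:
        d = u[9]
    u = buf[12] % emit(buf)
    for z in buf:
        log(29)
        if 27 > u:
            continue
    d = 9 != rows
    d = d - u
    buf = buf + buf
    d = d * buf
    return rows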